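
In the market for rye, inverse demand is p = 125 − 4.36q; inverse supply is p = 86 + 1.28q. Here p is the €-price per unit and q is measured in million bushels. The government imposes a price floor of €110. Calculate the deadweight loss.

Competitive equilibrium: 125 − 4.36q = 86 + 1.28q → q* = 6.9149, p* = 94.8511.
At the floor p = 110, quantity demanded = (125 − 110)/4.36 = 3.4404.
Sellers' marginal cost at q' = 3.4404: 86 + 1.28·3.4404 = 90.4037.
Δq = 6.9149 − 3.4404 = 3.4745; wedge = 110 − 90.4037 = 19.5963.
DWL = ½ × 3.4745 × 19.5963 = €34.04 million.

€34.04 million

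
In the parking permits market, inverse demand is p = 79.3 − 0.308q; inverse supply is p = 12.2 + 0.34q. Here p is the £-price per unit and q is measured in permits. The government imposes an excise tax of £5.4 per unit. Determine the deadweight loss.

£22.50

Competitive equilibrium: 79.3 − 0.308q = 12.2 + 0.34q → q* = 103.5494, p* = 47.4068.
With the tax, the buyer price exceeds the seller price by 5.4: (79.3 − 0.308q) − (12.2 + 0.34q) = 5.4 → q' = 95.216.
Δq = 103.5494 − 95.216 = 8.3334; the wedge equals the tax, 5.4.
Deadweight loss = ½ × 8.3334 × 5.4 = £22.50.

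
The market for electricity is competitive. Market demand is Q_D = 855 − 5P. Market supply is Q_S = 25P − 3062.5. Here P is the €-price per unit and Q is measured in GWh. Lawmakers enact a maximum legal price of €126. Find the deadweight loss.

€1575.52

In inverse form: demand P = 171 − 0.2Q, supply P = 122.5 + 0.04Q.
Competitive equilibrium: 171 − 0.2Q = 122.5 + 0.04Q → Q* = 202.0833, P* = 130.5833.
At the ceiling P = 126, quantity supplied = (126 − 122.5)/0.04 = 87.5.
Willingness to pay at Q' = 87.5: 171 − 0.2·87.5 = 153.5.
ΔQ = 202.0833 − 87.5 = 114.5833; wedge = 153.5 − 126 = 27.5.
DWL = ½ × 114.5833 × 27.5 = €1575.52.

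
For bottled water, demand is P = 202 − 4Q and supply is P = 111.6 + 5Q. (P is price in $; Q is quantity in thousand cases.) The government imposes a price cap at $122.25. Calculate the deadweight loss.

$281.87 thousand

Competitive equilibrium: 202 − 4Q = 111.6 + 5Q → Q* = 10.0444, P* = 161.8222.
At the ceiling P = 122.25, quantity supplied = (122.25 − 111.6)/5 = 2.13.
Willingness to pay at Q' = 2.13: 202 − 4·2.13 = 193.48.
ΔQ = 10.0444 − 2.13 = 7.9144; wedge = 193.48 − 122.25 = 71.23.
Welfare loss = ½ × 7.9144 × 71.23 = $281.87 thousand.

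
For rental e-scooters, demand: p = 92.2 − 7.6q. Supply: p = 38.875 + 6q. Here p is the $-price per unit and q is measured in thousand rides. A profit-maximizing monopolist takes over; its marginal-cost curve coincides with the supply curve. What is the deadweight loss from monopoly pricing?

Competitive equilibrium: 92.2 − 7.6q = 38.875 + 6q → q* = 3.921, p* = 62.4007.
Marginal revenue: MR = 92.2 − 15.2q. Set MR = MC: 92.2 − 15.2q = 38.875 + 6q → q_m = 2.5153.
Price p_m = 92.2 − 7.6·2.5153 = 73.0837; MC(q_m) = 38.875 + 6·2.5153 = 53.9668.
Competitive q* = 3.921, so Δq = 1.4057; wedge = 73.0837 − 53.9668 = 19.1169.
The triangle = ½ × 1.4057 × 19.1169 = $13.44 thousand.

$13.44 thousand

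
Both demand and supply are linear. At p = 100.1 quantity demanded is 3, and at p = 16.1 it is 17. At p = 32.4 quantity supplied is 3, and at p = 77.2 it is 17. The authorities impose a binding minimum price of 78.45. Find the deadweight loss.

64.70

Demand slope = (16.1 − 100.1)/(17 − 3) = −6, so p = 118.1 − 6q.
Supply slope = (77.2 − 32.4)/(17 − 3) = 3.2, so p = 22.8 + 3.2q.
Competitive equilibrium: 118.1 − 6q = 22.8 + 3.2q → q* = 10.3587, p* = 55.9478.
At the floor p = 78.45, quantity demanded = (118.1 − 78.45)/6 = 6.6083.
Sellers' marginal cost at q' = 6.6083: 22.8 + 3.2·6.6083 = 43.9466.
Δq = 10.3587 − 6.6083 = 3.7504; wedge = 78.45 − 43.9466 = 34.5034.
The triangle = ½ × 3.7504 × 34.5034 = 64.70.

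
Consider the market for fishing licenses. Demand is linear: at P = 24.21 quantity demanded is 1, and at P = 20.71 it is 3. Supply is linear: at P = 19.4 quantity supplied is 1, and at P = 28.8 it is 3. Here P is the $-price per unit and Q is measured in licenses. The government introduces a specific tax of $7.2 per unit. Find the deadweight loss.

$4.02

Demand slope = (20.71 − 24.21)/(3 − 1) = −1.75, so P = 25.96 − 1.75Q.
Supply slope = (28.8 − 19.4)/(3 − 1) = 4.7, so P = 14.7 + 4.7Q.
Competitive equilibrium: 25.96 − 1.75Q = 14.7 + 4.7Q → Q* = 1.7457, P* = 22.905.
With the tax, the buyer price exceeds the seller price by 7.2: (25.96 − 1.75Q) − (14.7 + 4.7Q) = 7.2 → Q' = 0.6295.
ΔQ = 1.7457 − 0.6295 = 1.1162; the wedge equals the tax, 7.2.
The triangle = ½ × 1.1162 × 7.2 = $4.02.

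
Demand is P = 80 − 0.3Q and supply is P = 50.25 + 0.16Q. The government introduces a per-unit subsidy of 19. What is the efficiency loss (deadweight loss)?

Competitive equilibrium: 80 − 0.3Q = 50.25 + 0.16Q → Q* = 64.6739, P* = 60.5978.
The subsidy lowers effective supply by 19: P = 31.25 + 0.16Q.
New quantity: 80 − 0.3Q = 31.25 + 0.16Q → Q' = 105.9783.
Overproduction ΔQ = 105.9783 − 64.6739 = 41.3044; wedge = subsidy = 19.
DWL = ½ × 41.3044 × 19 = 392.39.

392.39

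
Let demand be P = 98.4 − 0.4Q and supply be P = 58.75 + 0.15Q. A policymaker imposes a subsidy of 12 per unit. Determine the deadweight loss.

130.91

Competitive equilibrium: 98.4 − 0.4Q = 58.75 + 0.15Q → Q* = 72.0909, P* = 69.5636.
The subsidy lowers effective supply by 12: P = 46.75 + 0.15Q.
New quantity: 98.4 − 0.4Q = 46.75 + 0.15Q → Q' = 93.9091.
Overproduction ΔQ = 93.9091 − 72.0909 = 21.8182; wedge = subsidy = 12.
DWL = ½ × 21.8182 × 12 = 130.91.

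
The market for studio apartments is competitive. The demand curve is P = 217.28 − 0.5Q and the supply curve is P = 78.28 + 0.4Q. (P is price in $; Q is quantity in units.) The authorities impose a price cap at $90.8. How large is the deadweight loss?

Competitive equilibrium: 217.28 − 0.5Q = 78.28 + 0.4Q → Q* = 154.4444, P* = 140.0578.
At the ceiling P = 90.8, quantity supplied = (90.8 − 78.28)/0.4 = 31.3.
Willingness to pay at Q' = 31.3: 217.28 − 0.5·31.3 = 201.63.
ΔQ = 154.4444 − 31.3 = 123.1444; wedge = 201.63 − 90.8 = 110.83.
The triangle = ½ × 123.1444 × 110.83 = $6824.05.

$6824.05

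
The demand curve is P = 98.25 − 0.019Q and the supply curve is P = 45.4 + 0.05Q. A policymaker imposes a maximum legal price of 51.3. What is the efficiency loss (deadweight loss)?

Competitive equilibrium: 98.25 − 0.019Q = 45.4 + 0.05Q → Q* = 765.942, P* = 83.6971.
At the ceiling P = 51.3, quantity supplied = (51.3 − 45.4)/0.05 = 118.
Willingness to pay at Q' = 118: 98.25 − 0.019·118 = 96.008.
ΔQ = 765.942 − 118 = 647.942; wedge = 96.008 − 51.3 = 44.708.
DWL = ½ × 647.942 × 44.708 = 14484.10.

14484.10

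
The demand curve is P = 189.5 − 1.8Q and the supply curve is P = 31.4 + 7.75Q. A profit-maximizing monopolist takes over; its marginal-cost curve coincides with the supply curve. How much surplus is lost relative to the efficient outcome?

32.91

Competitive equilibrium: 189.5 − 1.8Q = 31.4 + 7.75Q → Q* = 16.555, P* = 159.701.
Marginal revenue: MR = 189.5 − 3.6Q. Set MR = MC: 189.5 − 3.6Q = 31.4 + 7.75Q → Q_m = 13.9295.
Price P_m = 189.5 − 1.8·13.9295 = 164.4269; MC(Q_m) = 31.4 + 7.75·13.9295 = 139.3536.
Competitive Q* = 16.555, so ΔQ = 2.6255; wedge = 164.4269 − 139.3536 = 25.0733.
Welfare loss = ½ × 2.6255 × 25.0733 = 32.91.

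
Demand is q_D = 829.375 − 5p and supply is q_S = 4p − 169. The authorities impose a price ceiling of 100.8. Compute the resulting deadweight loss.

In inverse form: demand p = 165.875 − 0.2q, supply p = 42.25 + 0.25q.
Competitive equilibrium: 165.875 − 0.2q = 42.25 + 0.25q → q* = 274.7222, p* = 110.9306.
At the ceiling p = 100.8, quantity supplied = (100.8 − 42.25)/0.25 = 234.2.
Willingness to pay at q' = 234.2: 165.875 − 0.2·234.2 = 119.035.
Δq = 274.7222 − 234.2 = 40.5222; wedge = 119.035 − 100.8 = 18.235.
DWL = ½ × 40.5222 × 18.235 = 369.46.

369.46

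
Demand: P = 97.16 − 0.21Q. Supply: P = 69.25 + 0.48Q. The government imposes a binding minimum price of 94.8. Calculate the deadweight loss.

Competitive equilibrium: 97.16 − 0.21Q = 69.25 + 0.48Q → Q* = 40.4493, P* = 88.6657.
At the floor P = 94.8, quantity demanded = (97.16 − 94.8)/0.21 = 11.2381.
Sellers' marginal cost at Q' = 11.2381: 69.25 + 0.48·11.2381 = 74.6443.
ΔQ = 40.4493 − 11.2381 = 29.2112; wedge = 94.8 − 74.6443 = 20.1557.
Welfare loss = ½ × 29.2112 × 20.1557 = 294.39.

294.39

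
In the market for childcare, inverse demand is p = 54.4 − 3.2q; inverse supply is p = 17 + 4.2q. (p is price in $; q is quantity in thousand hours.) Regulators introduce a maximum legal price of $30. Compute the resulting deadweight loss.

$14.20 thousand

Competitive equilibrium: 54.4 − 3.2q = 17 + 4.2q → q* = 5.0541, p* = 38.227.
At the ceiling p = 30, quantity supplied = (30 − 17)/4.2 = 3.0952.
Willingness to pay at q' = 3.0952: 54.4 − 3.2·3.0952 = 44.4954.
Δq = 5.0541 − 3.0952 = 1.9589; wedge = 44.4954 − 30 = 14.4954.
Deadweight loss = ½ × 1.9589 × 14.4954 = $14.20 thousand.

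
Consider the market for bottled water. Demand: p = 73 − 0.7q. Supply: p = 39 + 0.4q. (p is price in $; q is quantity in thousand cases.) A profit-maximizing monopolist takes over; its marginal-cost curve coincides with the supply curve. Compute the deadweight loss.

$79.47 thousand

Competitive equilibrium: 73 − 0.7q = 39 + 0.4q → q* = 30.9091, p* = 51.3636.
Marginal revenue: MR = 73 − 1.4q. Set MR = MC: 73 − 1.4q = 39 + 0.4q → q_m = 18.8889.
Price p_m = 73 − 0.7·18.8889 = 59.7778; MC(q_m) = 39 + 0.4·18.8889 = 46.5556.
Competitive q* = 30.9091, so Δq = 12.0202; wedge = 59.7778 − 46.5556 = 13.2222.
DWL = ½ × 12.0202 × 13.2222 = $79.47 thousand.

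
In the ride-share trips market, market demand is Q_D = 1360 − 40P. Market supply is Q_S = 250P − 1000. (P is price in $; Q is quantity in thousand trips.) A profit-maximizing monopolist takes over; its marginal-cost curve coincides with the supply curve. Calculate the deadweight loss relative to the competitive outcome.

$3325.88 thousand

In inverse form: demand P = 34 − 0.025Q, supply P = 4 + 0.004Q.
Competitive equilibrium: 34 − 0.025Q = 4 + 0.004Q → Q* = 1034.48276, P* = 8.13793.
Marginal revenue: MR = 34 − 0.05Q. Set MR = MC: 34 − 0.05Q = 4 + 0.004Q → Q_m = 555.55556.
Price P_m = 34 − 0.025·555.55556 = 20.11111; MC(Q_m) = 4 + 0.004·555.55556 = 6.22222.
Competitive Q* = 1034.48276, so ΔQ = 478.9272; wedge = 20.11111 − 6.22222 = 13.88889.
Welfare loss = ½ × 478.9272 × 13.88889 = $3325.88 thousand.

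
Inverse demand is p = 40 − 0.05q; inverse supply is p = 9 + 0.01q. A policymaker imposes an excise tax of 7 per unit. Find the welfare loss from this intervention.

408.33

Competitive equilibrium: 40 − 0.05q = 9 + 0.01q → q* = 516.6667, p* = 14.1667.
With the tax, the buyer price exceeds the seller price by 7: (40 − 0.05q) − (9 + 0.01q) = 7 → q' = 400.
Δq = 516.6667 − 400 = 116.6667; the wedge equals the tax, 7.
The triangle = ½ × 116.6667 × 7 = 408.33.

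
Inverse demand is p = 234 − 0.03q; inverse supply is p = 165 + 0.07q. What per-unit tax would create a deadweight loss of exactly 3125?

Competitive equilibrium: 234 − 0.03q = 165 + 0.07q → q* = 690, p* = 213.3.
A tax t gives Δq = t/0.1 and wedge t, so DWL = t²/0.2.
t²/0.2 = 3125 → t² = 625 → t = 25.

25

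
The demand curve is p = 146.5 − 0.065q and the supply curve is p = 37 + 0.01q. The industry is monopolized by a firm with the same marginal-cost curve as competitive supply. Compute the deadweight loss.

17230.89

Competitive equilibrium: 146.5 − 0.065q = 37 + 0.01q → q* = 1460, p* = 51.6.
Marginal revenue: MR = 146.5 − 0.13q. Set MR = MC: 146.5 − 0.13q = 37 + 0.01q → q_m = 782.1429.
Price p_m = 146.5 − 0.065·782.1429 = 95.6607; MC(q_m) = 37 + 0.01·782.1429 = 44.8214.
Competitive q* = 1460, so Δq = 677.8571; wedge = 95.6607 − 44.8214 = 50.8393.
Welfare loss = ½ × 677.8571 × 50.8393 = 17230.89.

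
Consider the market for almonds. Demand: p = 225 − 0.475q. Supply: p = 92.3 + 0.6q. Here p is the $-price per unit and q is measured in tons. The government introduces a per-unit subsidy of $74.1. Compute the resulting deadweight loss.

Competitive equilibrium: 225 − 0.475q = 92.3 + 0.6q → q* = 123.44186, p* = 166.36512.
The subsidy lowers effective supply by 74.1: p = 18.2 + 0.6q.
New quantity: 225 − 0.475q = 18.2 + 0.6q → q' = 192.37209.
Overproduction Δq = 192.37209 − 123.44186 = 68.93023; wedge = subsidy = 74.1.
Welfare loss = ½ × 68.93023 × 74.1 = $2553.87.

$2553.87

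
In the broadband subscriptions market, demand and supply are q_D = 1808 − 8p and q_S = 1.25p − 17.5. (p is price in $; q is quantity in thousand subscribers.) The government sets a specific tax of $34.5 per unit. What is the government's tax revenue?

$6620.27 thousand

In inverse form: demand p = 226 − 0.125q, supply p = 14 + 0.8q.
Competitive equilibrium: 226 − 0.125q = 14 + 0.8q → q* = 229.1892, p* = 197.3514.
With the tax, the buyer price exceeds the seller price by 34.5: (226 − 0.125q) − (14 + 0.8q) = 34.5 → q' = 191.8919.
Tax revenue = 34.5 × 191.8919 = $6620.27 thousand.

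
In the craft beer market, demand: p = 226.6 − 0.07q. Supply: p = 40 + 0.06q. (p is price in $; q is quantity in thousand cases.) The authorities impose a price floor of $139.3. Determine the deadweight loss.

Competitive equilibrium: 226.6 − 0.07q = 40 + 0.06q → q* = 1435.3846, p* = 126.1231.
At the floor p = 139.3, quantity demanded = (226.6 − 139.3)/0.07 = 1247.1429.
Sellers' marginal cost at q' = 1247.1429: 40 + 0.06·1247.1429 = 114.8286.
Δq = 1435.3846 − 1247.1429 = 188.2417; wedge = 139.3 − 114.8286 = 24.4714.
DWL = ½ × 188.2417 × 24.4714 = $2303.27 thousand.

$2303.27 thousand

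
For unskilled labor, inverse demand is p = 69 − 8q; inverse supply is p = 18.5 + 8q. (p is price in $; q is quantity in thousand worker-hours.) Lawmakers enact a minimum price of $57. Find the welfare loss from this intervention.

$21.95 thousand

Competitive equilibrium: 69 − 8q = 18.5 + 8q → q* = 3.1563, p* = 43.75.
At the floor p = 57, quantity demanded = (69 − 57)/8 = 1.5.
Sellers' marginal cost at q' = 1.5: 18.5 + 8·1.5 = 30.5.
Δq = 3.1563 − 1.5 = 1.6563; wedge = 57 − 30.5 = 26.5.
Welfare loss = ½ × 1.6563 × 26.5 = $21.95 thousand.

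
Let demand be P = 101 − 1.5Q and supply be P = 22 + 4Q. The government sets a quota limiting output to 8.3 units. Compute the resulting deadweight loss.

101.11

Competitive equilibrium: 101 − 1.5Q = 22 + 4Q → Q* = 14.3636, P* = 79.4545.
At Q = 8.3: demand price = 101 − 1.5·8.3 = 88.55; supply price = 22 + 4·8.3 = 55.2.
ΔQ = 14.3636 − 8.3 = 6.0636; wedge = 88.55 − 55.2 = 33.35.
DWL = ½ × 6.0636 × 33.35 = 101.11.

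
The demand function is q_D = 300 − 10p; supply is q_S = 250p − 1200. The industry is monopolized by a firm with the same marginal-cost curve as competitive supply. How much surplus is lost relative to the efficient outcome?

In inverse form: demand p = 30 − 0.1q, supply p = 4.8 + 0.004q.
Competitive equilibrium: 30 − 0.1q = 4.8 + 0.004q → q* = 242.3077, p* = 5.7692.
Marginal revenue: MR = 30 − 0.2q. Set MR = MC: 30 − 0.2q = 4.8 + 0.004q → q_m = 123.5294.
Price p_m = 30 − 0.1·123.5294 = 17.6471; MC(q_m) = 4.8 + 0.004·123.5294 = 5.2941.
Competitive q* = 242.3077, so Δq = 118.7783; wedge = 17.6471 − 5.2941 = 12.353.
The triangle = ½ × 118.7783 × 12.353 = 733.63.

733.63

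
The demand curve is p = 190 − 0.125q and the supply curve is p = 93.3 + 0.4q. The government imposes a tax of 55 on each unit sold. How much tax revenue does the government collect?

4368.57

Competitive equilibrium: 190 − 0.125q = 93.3 + 0.4q → q* = 184.1905, p* = 166.9762.
With the tax, the buyer price exceeds the seller price by 55: (190 − 0.125q) − (93.3 + 0.4q) = 55 → q' = 79.4286.
Tax revenue = 55 × 79.4286 = 4368.57.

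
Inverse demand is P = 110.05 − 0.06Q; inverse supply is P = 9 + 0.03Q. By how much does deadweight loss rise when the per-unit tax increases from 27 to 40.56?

Competitive equilibrium: 110.05 − 0.06Q = 9 + 0.03Q → Q* = 1122.7778, P* = 42.6833.
For a per-unit tax t: ΔQ = t/0.09, so DWL = ½·t·(t/0.09) = t²/0.18.
At t = 27: DWL = 4050. At t = 40.56: DWL = 9139.52.
Increase = 9139.52 − 4050 = 5089.52.

5089.52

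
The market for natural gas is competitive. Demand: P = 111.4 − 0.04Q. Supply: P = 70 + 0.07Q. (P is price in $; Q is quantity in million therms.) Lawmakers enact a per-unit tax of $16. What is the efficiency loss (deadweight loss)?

$1163.64 million

Competitive equilibrium: 111.4 − 0.04Q = 70 + 0.07Q → Q* = 376.3636, P* = 96.3455.
With the tax, the buyer price exceeds the seller price by 16: (111.4 − 0.04Q) − (70 + 0.07Q) = 16 → Q' = 230.9091.
ΔQ = 376.3636 − 230.9091 = 145.4545; the wedge equals the tax, 16.
DWL = ½ × 145.4545 × 16 = $1163.64 million.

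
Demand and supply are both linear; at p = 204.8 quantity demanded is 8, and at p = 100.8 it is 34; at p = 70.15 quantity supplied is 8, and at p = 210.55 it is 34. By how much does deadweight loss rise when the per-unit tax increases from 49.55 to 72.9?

152.09

Demand slope = (100.8 − 204.8)/(34 − 8) = −4, so p = 236.8 − 4q.
Supply slope = (210.55 − 70.15)/(34 − 8) = 5.4, so p = 26.95 + 5.4q.
Competitive equilibrium: 236.8 − 4q = 26.95 + 5.4q → q* = 22.3245, p* = 147.5021.
For a per-unit tax t: Δq = t/9.4, so DWL = ½·t·(t/9.4) = t²/18.8.
At t = 49.55: DWL = 130.596. At t = 72.9: DWL = 282.681.
Increase = 282.681 − 130.596 = 152.09.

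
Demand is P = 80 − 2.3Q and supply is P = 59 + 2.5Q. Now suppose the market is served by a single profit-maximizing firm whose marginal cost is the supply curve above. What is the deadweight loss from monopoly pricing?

4.82

Competitive equilibrium: 80 − 2.3Q = 59 + 2.5Q → Q* = 4.375, P* = 69.9375.
Marginal revenue: MR = 80 − 4.6Q. Set MR = MC: 80 − 4.6Q = 59 + 2.5Q → Q_m = 2.9577.
Price P_m = 80 − 2.3·2.9577 = 73.1973; MC(Q_m) = 59 + 2.5·2.9577 = 66.3943.
Competitive Q* = 4.375, so ΔQ = 1.4173; wedge = 73.1973 − 66.3943 = 6.803.
DWL = ½ × 1.4173 × 6.803 = 4.82.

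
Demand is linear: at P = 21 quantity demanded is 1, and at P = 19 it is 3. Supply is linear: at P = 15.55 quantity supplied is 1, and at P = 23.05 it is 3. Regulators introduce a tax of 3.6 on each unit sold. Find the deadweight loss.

Demand slope = (19 − 21)/(3 − 1) = −1, so P = 22 − Q.
Supply slope = (23.05 − 15.55)/(3 − 1) = 3.75, so P = 11.8 + 3.75Q.
Competitive equilibrium: 22 − Q = 11.8 + 3.75Q → Q* = 2.1474, P* = 19.8526.
With the tax, the buyer price exceeds the seller price by 3.6: (22 − Q) − (11.8 + 3.75Q) = 3.6 → Q' = 1.3895.
ΔQ = 2.1474 − 1.3895 = 0.7579; the wedge equals the tax, 3.6.
Welfare loss = ½ × 0.7579 × 3.6 = 1.36.

1.36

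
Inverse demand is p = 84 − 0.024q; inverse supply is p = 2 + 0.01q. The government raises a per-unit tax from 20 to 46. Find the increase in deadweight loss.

Competitive equilibrium: 84 − 0.024q = 2 + 0.01q → q* = 2411.7647, p* = 26.1176.
For a per-unit tax t: Δq = t/0.034, so DWL = ½·t·(t/0.034) = t²/0.068.
At t = 20: DWL = 5882.353. At t = 46: DWL = 31117.647.
Increase = 31117.647 − 5882.353 = 25235.29.

25235.29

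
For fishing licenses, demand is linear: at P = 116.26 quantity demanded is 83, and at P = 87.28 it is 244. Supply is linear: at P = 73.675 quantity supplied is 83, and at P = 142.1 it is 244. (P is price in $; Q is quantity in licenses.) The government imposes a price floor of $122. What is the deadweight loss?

$3164.35

Demand slope = (87.28 − 116.26)/(244 − 83) = −0.18, so P = 131.2 − 0.18Q.
Supply slope = (142.1 − 73.675)/(244 − 83) = 0.425, so P = 38.4 + 0.425Q.
Competitive equilibrium: 131.2 − 0.18Q = 38.4 + 0.425Q → Q* = 153.3884, P* = 103.5901.
At the floor P = 122, quantity demanded = (131.2 − 122)/0.18 = 51.1111.
Sellers' marginal cost at Q' = 51.1111: 38.4 + 0.425·51.1111 = 60.1222.
ΔQ = 153.3884 − 51.1111 = 102.2773; wedge = 122 − 60.1222 = 61.8778.
The triangle = ½ × 102.2773 × 61.8778 = $3164.35.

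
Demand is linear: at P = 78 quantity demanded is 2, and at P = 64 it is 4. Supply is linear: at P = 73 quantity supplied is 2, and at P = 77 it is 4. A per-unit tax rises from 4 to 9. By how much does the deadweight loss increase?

Demand slope = (64 − 78)/(4 − 2) = −7, so P = 92 − 7Q.
Supply slope = (77 − 73)/(4 − 2) = 2, so P = 69 + 2Q.
Competitive equilibrium: 92 − 7Q = 69 + 2Q → Q* = 2.5556, P* = 74.1111.
For a per-unit tax t: ΔQ = t/9, so DWL = ½·t·(t/9) = t²/18.
At t = 4: DWL = 0.889. At t = 9: DWL = 4.5.
Increase = 4.5 − 0.889 = 3.61.

3.61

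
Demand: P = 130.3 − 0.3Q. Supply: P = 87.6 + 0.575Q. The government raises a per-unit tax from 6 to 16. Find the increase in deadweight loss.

Competitive equilibrium: 130.3 − 0.3Q = 87.6 + 0.575Q → Q* = 48.8, P* = 115.66.
For a per-unit tax t: ΔQ = t/0.875, so DWL = ½·t·(t/0.875) = t²/1.75.
At t = 6: DWL = 20.5714. At t = 16: DWL = 146.2857.
Increase = 146.2857 − 20.5714 = 125.71.

125.71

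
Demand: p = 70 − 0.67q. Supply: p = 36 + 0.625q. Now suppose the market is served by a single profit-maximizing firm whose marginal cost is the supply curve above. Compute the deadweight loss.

51.89

Competitive equilibrium: 70 − 0.67q = 36 + 0.625q → q* = 26.2548, p* = 52.4093.
Marginal revenue: MR = 70 − 1.34q. Set MR = MC: 70 − 1.34q = 36 + 0.625q → q_m = 17.3028.
Price p_m = 70 − 0.67·17.3028 = 58.4071; MC(q_m) = 36 + 0.625·17.3028 = 46.8143.
Competitive q* = 26.2548, so Δq = 8.952; wedge = 58.4071 − 46.8143 = 11.5928.
DWL = ½ × 8.952 × 11.5928 = 51.89.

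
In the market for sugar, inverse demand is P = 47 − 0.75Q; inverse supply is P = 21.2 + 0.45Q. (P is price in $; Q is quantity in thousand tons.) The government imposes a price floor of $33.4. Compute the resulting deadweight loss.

$6.80 thousand

Competitive equilibrium: 47 − 0.75Q = 21.2 + 0.45Q → Q* = 21.5, P* = 30.875.
At the floor P = 33.4, quantity demanded = (47 − 33.4)/0.75 = 18.1333.
Sellers' marginal cost at Q' = 18.1333: 21.2 + 0.45·18.1333 = 29.36.
ΔQ = 21.5 − 18.1333 = 3.3667; wedge = 33.4 − 29.36 = 4.04.
DWL = ½ × 3.3667 × 4.04 = $6.80 thousand.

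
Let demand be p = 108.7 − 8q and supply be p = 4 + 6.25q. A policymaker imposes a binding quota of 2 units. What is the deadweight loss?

203.73

Competitive equilibrium: 108.7 − 8q = 4 + 6.25q → q* = 7.34737, p* = 49.92105.
At q = 2: demand price = 108.7 − 8·2 = 92.7; supply price = 4 + 6.25·2 = 16.5.
Δq = 7.34737 − 2 = 5.34737; wedge = 92.7 − 16.5 = 76.2.
The triangle = ½ × 5.34737 × 76.2 = 203.73.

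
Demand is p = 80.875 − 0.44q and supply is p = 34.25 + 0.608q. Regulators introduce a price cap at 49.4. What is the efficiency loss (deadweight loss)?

200.72

Competitive equilibrium: 80.875 − 0.44q = 34.25 + 0.608q → q* = 44.4895, p* = 61.2996.
At the ceiling p = 49.4, quantity supplied = (49.4 − 34.25)/0.608 = 24.9178.
Willingness to pay at q' = 24.9178: 80.875 − 0.44·24.9178 = 69.9112.
Δq = 44.4895 − 24.9178 = 19.5717; wedge = 69.9112 − 49.4 = 20.5112.
DWL = ½ × 19.5717 × 20.5112 = 200.72.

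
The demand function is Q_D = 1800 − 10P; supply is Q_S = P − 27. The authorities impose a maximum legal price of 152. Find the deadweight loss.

In inverse form: demand P = 180 − 0.1Q, supply P = 27 + Q.
Competitive equilibrium: 180 − 0.1Q = 27 + Q → Q* = 139.0909, P* = 166.0909.
At the ceiling P = 152, quantity supplied = (152 − 27)/1 = 125.
Willingness to pay at Q' = 125: 180 − 0.1·125 = 167.5.
ΔQ = 139.0909 − 125 = 14.0909; wedge = 167.5 − 152 = 15.5.
The triangle = ½ × 14.0909 × 15.5 = 109.20.

109.20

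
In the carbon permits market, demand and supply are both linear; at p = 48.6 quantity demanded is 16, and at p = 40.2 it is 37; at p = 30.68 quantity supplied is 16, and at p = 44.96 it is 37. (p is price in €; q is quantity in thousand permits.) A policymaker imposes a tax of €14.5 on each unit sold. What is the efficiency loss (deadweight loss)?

€97.34 thousand

Demand slope = (40.2 − 48.6)/(37 − 16) = −0.4, so p = 55 − 0.4q.
Supply slope = (44.96 − 30.68)/(37 − 16) = 0.68, so p = 19.8 + 0.68q.
Competitive equilibrium: 55 − 0.4q = 19.8 + 0.68q → q* = 32.5926, p* = 41.963.
With the tax, the buyer price exceeds the seller price by 14.5: (55 − 0.4q) − (19.8 + 0.68q) = 14.5 → q' = 19.1667.
Δq = 32.5926 − 19.1667 = 13.4259; the wedge equals the tax, 14.5.
The triangle = ½ × 13.4259 × 14.5 = €97.34 thousand.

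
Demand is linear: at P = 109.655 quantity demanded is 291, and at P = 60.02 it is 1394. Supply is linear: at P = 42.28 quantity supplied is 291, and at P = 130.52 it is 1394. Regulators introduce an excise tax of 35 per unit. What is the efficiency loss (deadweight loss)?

Demand slope = (60.02 − 109.655)/(1394 − 291) = −0.045, so P = 122.75 − 0.045Q.
Supply slope = (130.52 − 42.28)/(1394 − 291) = 0.08, so P = 19 + 0.08Q.
Competitive equilibrium: 122.75 − 0.045Q = 19 + 0.08Q → Q* = 830, P* = 85.4.
With the tax, the buyer price exceeds the seller price by 35: (122.75 − 0.045Q) − (19 + 0.08Q) = 35 → Q' = 550.
ΔQ = 830 − 550 = 280; the wedge equals the tax, 35.
Welfare loss = ½ × 280 × 35 = 4900.

4900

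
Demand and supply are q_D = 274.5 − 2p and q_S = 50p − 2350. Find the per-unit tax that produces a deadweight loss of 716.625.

In inverse form: demand p = 137.25 − 0.5q, supply p = 47 + 0.02q.
Competitive equilibrium: 137.25 − 0.5q = 47 + 0.02q → q* = 173.5577, p* = 50.4712.
A tax t gives Δq = t/0.52 and wedge t, so DWL = t²/1.04.
t²/1.04 = 716.625 → t² = 745.29 → t = 27.3.

27.3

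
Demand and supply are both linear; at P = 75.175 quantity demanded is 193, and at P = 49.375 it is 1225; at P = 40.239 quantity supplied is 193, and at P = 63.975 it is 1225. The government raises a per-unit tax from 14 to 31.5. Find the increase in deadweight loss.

Demand slope = (49.375 − 75.175)/(1225 − 193) = −0.025, so P = 80 − 0.025Q.
Supply slope = (63.975 − 40.239)/(1225 − 193) = 0.023, so P = 35.8 + 0.023Q.
Competitive equilibrium: 80 − 0.025Q = 35.8 + 0.023Q → Q* = 920.8333, P* = 56.9792.
For a per-unit tax t: ΔQ = t/0.048, so DWL = ½·t·(t/0.048) = t²/0.096.
At t = 14: DWL = 2041.667. At t = 31.5: DWL = 10335.938.
Increase = 10335.938 − 2041.667 = 8294.27.

8294.27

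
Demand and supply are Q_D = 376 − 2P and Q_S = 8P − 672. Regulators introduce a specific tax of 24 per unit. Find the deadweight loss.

In inverse form: demand P = 188 − 0.5Q, supply P = 84 + 0.125Q.
Competitive equilibrium: 188 − 0.5Q = 84 + 0.125Q → Q* = 166.4, P* = 104.8.
With the tax, the buyer price exceeds the seller price by 24: (188 − 0.5Q) − (84 + 0.125Q) = 24 → Q' = 128.
ΔQ = 166.4 − 128 = 38.4; the wedge equals the tax, 24.
Welfare loss = ½ × 38.4 × 24 = 460.80.

460.80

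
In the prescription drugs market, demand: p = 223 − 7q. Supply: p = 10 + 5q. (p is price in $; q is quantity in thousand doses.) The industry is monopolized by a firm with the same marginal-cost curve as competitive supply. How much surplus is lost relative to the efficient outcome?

Competitive equilibrium: 223 − 7q = 10 + 5q → q* = 17.75, p* = 98.75.
Marginal revenue: MR = 223 − 14q. Set MR = MC: 223 − 14q = 10 + 5q → q_m = 11.2105.
Price p_m = 223 − 7·11.2105 = 144.5265; MC(q_m) = 10 + 5·11.2105 = 66.0525.
Competitive q* = 17.75, so Δq = 6.5395; wedge = 144.5265 − 66.0525 = 78.474.
Welfare loss = ½ × 6.5395 × 78.474 = $256.59 thousand.

$256.59 thousand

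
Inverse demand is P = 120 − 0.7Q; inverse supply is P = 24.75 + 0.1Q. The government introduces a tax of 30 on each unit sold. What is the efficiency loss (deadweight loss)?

562.50

Competitive equilibrium: 120 − 0.7Q = 24.75 + 0.1Q → Q* = 119.0625, P* = 36.6563.
With the tax, the buyer price exceeds the seller price by 30: (120 − 0.7Q) − (24.75 + 0.1Q) = 30 → Q' = 81.5625.
ΔQ = 119.0625 − 81.5625 = 37.5; the wedge equals the tax, 30.
Deadweight loss = ½ × 37.5 × 30 = 562.50.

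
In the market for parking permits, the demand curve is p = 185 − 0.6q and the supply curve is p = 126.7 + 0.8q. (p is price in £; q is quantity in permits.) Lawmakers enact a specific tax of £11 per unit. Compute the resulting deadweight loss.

Competitive equilibrium: 185 − 0.6q = 126.7 + 0.8q → q* = 41.6429, p* = 160.0143.
With the tax, the buyer price exceeds the seller price by 11: (185 − 0.6q) − (126.7 + 0.8q) = 11 → q' = 33.7857.
Δq = 41.6429 − 33.7857 = 7.8572; the wedge equals the tax, 11.
The triangle = ½ × 7.8572 × 11 = £43.21.

£43.21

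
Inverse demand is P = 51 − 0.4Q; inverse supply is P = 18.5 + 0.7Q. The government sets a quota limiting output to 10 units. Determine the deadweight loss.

210.11

Competitive equilibrium: 51 − 0.4Q = 18.5 + 0.7Q → Q* = 29.5455, P* = 39.1818.
At Q = 10: demand price = 51 − 0.4·10 = 47; supply price = 18.5 + 0.7·10 = 25.5.
ΔQ = 29.5455 − 10 = 19.5455; wedge = 47 − 25.5 = 21.5.
The triangle = ½ × 19.5455 × 21.5 = 210.11.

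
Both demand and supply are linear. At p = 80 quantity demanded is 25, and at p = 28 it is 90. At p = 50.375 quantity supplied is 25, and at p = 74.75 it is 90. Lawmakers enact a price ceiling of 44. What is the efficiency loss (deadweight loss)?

1046.88

Demand slope = (28 − 80)/(90 − 25) = −0.8, so p = 100 − 0.8q.
Supply slope = (74.75 − 50.375)/(90 − 25) = 0.375, so p = 41 + 0.375q.
Competitive equilibrium: 100 − 0.8q = 41 + 0.375q → q* = 50.2128, p* = 59.8298.
At the ceiling p = 44, quantity supplied = (44 − 41)/0.375 = 8.
Willingness to pay at q' = 8: 100 − 0.8·8 = 93.6.
Δq = 50.2128 − 8 = 42.2128; wedge = 93.6 − 44 = 49.6.
DWL = ½ × 42.2128 × 49.6 = 1046.88.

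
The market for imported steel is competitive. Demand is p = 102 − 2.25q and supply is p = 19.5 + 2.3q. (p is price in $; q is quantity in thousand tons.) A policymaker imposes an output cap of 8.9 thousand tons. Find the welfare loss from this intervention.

$193.89 thousand

Competitive equilibrium: 102 − 2.25q = 19.5 + 2.3q → q* = 18.1319, p* = 61.2033.
At q = 8.9: demand price = 102 − 2.25·8.9 = 81.975; supply price = 19.5 + 2.3·8.9 = 39.97.
Δq = 18.1319 − 8.9 = 9.2319; wedge = 81.975 − 39.97 = 42.005.
DWL = ½ × 9.2319 × 42.005 = $193.89 thousand.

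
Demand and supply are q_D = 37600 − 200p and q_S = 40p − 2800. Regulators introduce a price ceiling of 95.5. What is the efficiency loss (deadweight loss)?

127312.67

In inverse form: demand p = 188 − 0.005q, supply p = 70 + 0.025q.
Competitive equilibrium: 188 − 0.005q = 70 + 0.025q → q* = 3933.3333, p* = 168.3333.
At the ceiling p = 95.5, quantity supplied = (95.5 − 70)/0.025 = 1020.
Willingness to pay at q' = 1020: 188 − 0.005·1020 = 182.9.
Δq = 3933.3333 − 1020 = 2913.3333; wedge = 182.9 − 95.5 = 87.4.
Deadweight loss = ½ × 2913.3333 × 87.4 = 127312.67.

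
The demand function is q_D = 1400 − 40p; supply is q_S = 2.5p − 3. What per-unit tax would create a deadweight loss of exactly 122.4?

In inverse form: demand p = 35 − 0.025q, supply p = 1.2 + 0.4q.
Competitive equilibrium: 35 − 0.025q = 1.2 + 0.4q → q* = 79.5294, p* = 33.0118.
A tax t gives Δq = t/0.425 and wedge t, so DWL = t²/0.85.
t²/0.85 = 122.4 → t² = 104.04 → t = 10.2.

10.2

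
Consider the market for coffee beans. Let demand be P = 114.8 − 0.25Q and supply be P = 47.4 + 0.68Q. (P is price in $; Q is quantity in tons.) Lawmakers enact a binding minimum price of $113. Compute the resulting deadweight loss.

$1981.17

Competitive equilibrium: 114.8 − 0.25Q = 47.4 + 0.68Q → Q* = 72.4731, P* = 96.6817.
At the floor P = 113, quantity demanded = (114.8 − 113)/0.25 = 7.2.
Sellers' marginal cost at Q' = 7.2: 47.4 + 0.68·7.2 = 52.296.
ΔQ = 72.4731 − 7.2 = 65.2731; wedge = 113 − 52.296 = 60.704.
Welfare loss = ½ × 65.2731 × 60.704 = $1981.17.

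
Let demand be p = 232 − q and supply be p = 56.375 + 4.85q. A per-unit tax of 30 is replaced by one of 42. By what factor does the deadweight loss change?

Competitive equilibrium: 232 − q = 56.375 + 4.85q → q* = 30.0214, p* = 201.9786.
For a per-unit tax t: Δq = t/5.85, so DWL = ½·t·(t/5.85) = t²/11.7.
At t = 30: DWL = 76.923. At t = 42: DWL = 150.769.
Ratio = (42/30)² = 1.96.

1.96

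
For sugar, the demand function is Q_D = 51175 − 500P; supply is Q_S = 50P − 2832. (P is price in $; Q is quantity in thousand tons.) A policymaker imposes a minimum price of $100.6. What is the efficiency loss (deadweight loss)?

$15912.08 thousand

In inverse form: demand P = 102.35 − 0.002Q, supply P = 56.64 + 0.02Q.
Competitive equilibrium: 102.35 − 0.002Q = 56.64 + 0.02Q → Q* = 2077.7273, P* = 98.1945.
At the floor P = 100.6, quantity demanded = (102.35 − 100.6)/0.002 = 875.
Sellers' marginal cost at Q' = 875: 56.64 + 0.02·875 = 74.14.
ΔQ = 2077.7273 − 875 = 1202.7273; wedge = 100.6 − 74.14 = 26.46.
Welfare loss = ½ × 1202.7273 × 26.46 = $15912.08 thousand.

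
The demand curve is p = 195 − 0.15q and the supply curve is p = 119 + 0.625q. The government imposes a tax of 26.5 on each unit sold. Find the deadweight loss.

453.06

Competitive equilibrium: 195 − 0.15q = 119 + 0.625q → q* = 98.0645, p* = 180.2903.
With the tax, the buyer price exceeds the seller price by 26.5: (195 − 0.15q) − (119 + 0.625q) = 26.5 → q' = 63.871.
Δq = 98.0645 − 63.871 = 34.1935; the wedge equals the tax, 26.5.
Deadweight loss = ½ × 34.1935 × 26.5 = 453.06.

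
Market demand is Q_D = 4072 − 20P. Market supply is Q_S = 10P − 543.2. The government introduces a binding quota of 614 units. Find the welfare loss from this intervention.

10898.508

In inverse form: demand P = 203.6 − 0.05Q, supply P = 54.32 + 0.1Q.
Competitive equilibrium: 203.6 − 0.05Q = 54.32 + 0.1Q → Q* = 995.2, P* = 153.84.
At Q = 614: demand price = 203.6 − 0.05·614 = 172.9; supply price = 54.32 + 0.1·614 = 115.72.
ΔQ = 995.2 − 614 = 381.2; wedge = 172.9 − 115.72 = 57.18.
Welfare loss = ½ × 381.2 × 57.18 = 10898.508.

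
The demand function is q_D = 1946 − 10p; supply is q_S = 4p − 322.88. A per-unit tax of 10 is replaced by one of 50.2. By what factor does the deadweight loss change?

In inverse form: demand p = 194.6 − 0.1q, supply p = 80.72 + 0.25q.
Competitive equilibrium: 194.6 − 0.1q = 80.72 + 0.25q → q* = 325.3714, p* = 162.0629.
For a per-unit tax t: Δq = t/0.35, so DWL = ½·t·(t/0.35) = t²/0.7.
At t = 10: DWL = 142.857. At t = 50.2: DWL = 3600.057.
Ratio = (50.2/10)² = 25.2004.

25.2004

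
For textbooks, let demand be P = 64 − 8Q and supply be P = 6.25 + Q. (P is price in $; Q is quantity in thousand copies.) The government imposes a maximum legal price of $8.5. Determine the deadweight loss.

Competitive equilibrium: 64 − 8Q = 6.25 + Q → Q* = 6.41667, P* = 12.66667.
At the ceiling P = 8.5, quantity supplied = (8.5 − 6.25)/1 = 2.25.
Willingness to pay at Q' = 2.25: 64 − 8·2.25 = 46.
ΔQ = 6.41667 − 2.25 = 4.16667; wedge = 46 − 8.5 = 37.5.
Welfare loss = ½ × 4.16667 × 37.5 = $78.125 thousand.

$78.125 thousand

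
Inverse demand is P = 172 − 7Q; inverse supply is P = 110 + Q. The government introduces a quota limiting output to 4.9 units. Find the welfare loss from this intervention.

Competitive equilibrium: 172 − 7Q = 110 + Q → Q* = 7.75, P* = 117.75.
At Q = 4.9: demand price = 172 − 7·4.9 = 137.7; supply price = 110 + 1·4.9 = 114.9.
ΔQ = 7.75 − 4.9 = 2.85; wedge = 137.7 − 114.9 = 22.8.
Welfare loss = ½ × 2.85 × 22.8 = 32.49.

32.49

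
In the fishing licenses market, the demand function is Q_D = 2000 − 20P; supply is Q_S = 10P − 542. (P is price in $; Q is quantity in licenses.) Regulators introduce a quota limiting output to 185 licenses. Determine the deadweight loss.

In inverse form: demand P = 100 − 0.05Q, supply P = 54.2 + 0.1Q.
Competitive equilibrium: 100 − 0.05Q = 54.2 + 0.1Q → Q* = 305.3333, P* = 84.7333.
At Q = 185: demand price = 100 − 0.05·185 = 90.75; supply price = 54.2 + 0.1·185 = 72.7.
ΔQ = 305.3333 − 185 = 120.3333; wedge = 90.75 − 72.7 = 18.05.
Welfare loss = ½ × 120.3333 × 18.05 = $1086.01.

$1086.01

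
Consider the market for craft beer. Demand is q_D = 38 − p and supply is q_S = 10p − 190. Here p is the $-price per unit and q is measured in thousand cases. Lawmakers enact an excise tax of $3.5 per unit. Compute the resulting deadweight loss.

$5.57 thousand

In inverse form: demand p = 38 − q, supply p = 19 + 0.1q.
Competitive equilibrium: 38 − q = 19 + 0.1q → q* = 17.2727, p* = 20.7273.
With the tax, the buyer price exceeds the seller price by 3.5: (38 − q) − (19 + 0.1q) = 3.5 → q' = 14.0909.
Δq = 17.2727 − 14.0909 = 3.1818; the wedge equals the tax, 3.5.
Welfare loss = ½ × 3.1818 × 3.5 = $5.57 thousand.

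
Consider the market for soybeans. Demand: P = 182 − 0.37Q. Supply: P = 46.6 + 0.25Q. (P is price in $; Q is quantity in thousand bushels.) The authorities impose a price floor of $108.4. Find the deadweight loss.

$117.49 thousand

Competitive equilibrium: 182 − 0.37Q = 46.6 + 0.25Q → Q* = 218.3871, P* = 101.1968.
At the floor P = 108.4, quantity demanded = (182 − 108.4)/0.37 = 198.9189.
Sellers' marginal cost at Q' = 198.9189: 46.6 + 0.25·198.9189 = 96.3297.
ΔQ = 218.3871 − 198.9189 = 19.4682; wedge = 108.4 − 96.3297 = 12.0703.
DWL = ½ × 19.4682 × 12.0703 = $117.49 thousand.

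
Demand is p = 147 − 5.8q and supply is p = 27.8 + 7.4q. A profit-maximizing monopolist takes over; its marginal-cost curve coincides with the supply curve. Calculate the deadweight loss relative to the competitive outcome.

Competitive equilibrium: 147 − 5.8q = 27.8 + 7.4q → q* = 9.0303, p* = 94.6242.
Marginal revenue: MR = 147 − 11.6q. Set MR = MC: 147 − 11.6q = 27.8 + 7.4q → q_m = 6.2737.
Price p_m = 147 − 5.8·6.2737 = 110.6125; MC(q_m) = 27.8 + 7.4·6.2737 = 74.2254.
Competitive q* = 9.0303, so Δq = 2.7566; wedge = 110.6125 − 74.2254 = 36.3871.
Welfare loss = ½ × 2.7566 × 36.3871 = 50.15.

50.15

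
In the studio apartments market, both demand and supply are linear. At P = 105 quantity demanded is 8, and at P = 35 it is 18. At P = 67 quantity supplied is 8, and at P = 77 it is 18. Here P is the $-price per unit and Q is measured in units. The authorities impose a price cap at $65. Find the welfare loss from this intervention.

Demand slope = (35 − 105)/(18 − 8) = −7, so P = 161 − 7Q.
Supply slope = (77 − 67)/(18 − 8) = 1, so P = 59 + Q.
Competitive equilibrium: 161 − 7Q = 59 + Q → Q* = 12.75, P* = 71.75.
At the ceiling P = 65, quantity supplied = (65 − 59)/1 = 6.
Willingness to pay at Q' = 6: 161 − 7·6 = 119.
ΔQ = 12.75 − 6 = 6.75; wedge = 119 − 65 = 54.
The triangle = ½ × 6.75 × 54 = $182.25.

$182.25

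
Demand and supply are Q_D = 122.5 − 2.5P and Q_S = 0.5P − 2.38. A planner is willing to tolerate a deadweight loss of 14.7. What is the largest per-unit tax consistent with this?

8.4

In inverse form: demand P = 49 − 0.4Q, supply P = 4.76 + 2Q.
Competitive equilibrium: 49 − 0.4Q = 4.76 + 2Q → Q* = 18.4333, P* = 41.6267.
A tax t gives ΔQ = t/2.4 and wedge t, so DWL = t²/4.8.
t²/4.8 = 14.7 → t² = 70.56 → t = 8.4.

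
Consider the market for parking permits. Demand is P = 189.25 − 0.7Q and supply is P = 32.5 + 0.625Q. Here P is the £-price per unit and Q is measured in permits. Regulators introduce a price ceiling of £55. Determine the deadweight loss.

Competitive equilibrium: 189.25 − 0.7Q = 32.5 + 0.625Q → Q* = 118.3019, P* = 106.4387.
At the ceiling P = 55, quantity supplied = (55 − 32.5)/0.625 = 36.
Willingness to pay at Q' = 36: 189.25 − 0.7·36 = 164.05.
ΔQ = 118.3019 − 36 = 82.3019; wedge = 164.05 − 55 = 109.05.
The triangle = ½ × 82.3019 × 109.05 = £4487.51.

£4487.51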